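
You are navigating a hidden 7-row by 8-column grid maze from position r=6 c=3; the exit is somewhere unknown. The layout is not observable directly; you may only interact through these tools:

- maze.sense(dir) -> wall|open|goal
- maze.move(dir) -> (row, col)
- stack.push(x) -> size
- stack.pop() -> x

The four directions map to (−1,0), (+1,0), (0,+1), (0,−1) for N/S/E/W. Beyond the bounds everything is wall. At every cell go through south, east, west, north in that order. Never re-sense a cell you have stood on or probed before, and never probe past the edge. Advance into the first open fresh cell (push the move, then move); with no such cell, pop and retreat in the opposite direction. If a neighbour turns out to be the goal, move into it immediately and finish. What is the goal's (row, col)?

$ maze.sense dir→east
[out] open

$ stack.push x→east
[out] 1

$ maze.move dir→east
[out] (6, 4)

$ maze.sense dir→east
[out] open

$ stack.push x→east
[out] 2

$ maze.move dir→east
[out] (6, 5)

$ maze.sense dir→east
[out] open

$ stack.push x→east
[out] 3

$ maze.move dir→east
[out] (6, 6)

$ maze.sense dir→east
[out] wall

$ maze.sense dir→north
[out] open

$ stack.push x→north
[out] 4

$ maze.move dir→north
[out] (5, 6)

$ maze.sense dir→east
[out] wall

$ maze.sense dir→west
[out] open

$ stack.push x→west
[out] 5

$ maze.move dir→west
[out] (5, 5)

$ maze.sense dir→west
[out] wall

$ maze.sense dir→north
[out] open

$ stack.push x→north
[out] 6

$ maze.move dir→north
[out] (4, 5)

$ maze.sense dir→east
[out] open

$ stack.push x→east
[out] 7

$ maze.move dir→east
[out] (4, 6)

$ maze.sense dir→east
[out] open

$ stack.push x→east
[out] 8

$ maze.move dir→east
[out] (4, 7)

$ maze.sense dir→north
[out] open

$ stack.push x→north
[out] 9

$ maze.move dir→north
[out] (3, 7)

$ maze.sense dir→west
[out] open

$ stack.push x→west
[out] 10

$ maze.move dir→west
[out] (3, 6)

$ maze.sense dir→west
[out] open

$ stack.push x→west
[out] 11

$ maze.move dir→west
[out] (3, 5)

$ maze.sense dir→west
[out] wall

$ maze.sense dir→north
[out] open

$ stack.push x→north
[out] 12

$ maze.move dir→north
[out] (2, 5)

$ maze.sense dir→east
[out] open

$ stack.push x→east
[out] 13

$ maze.move dir→east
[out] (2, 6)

$ maze.sense dir→east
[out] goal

$ maze.move dir→east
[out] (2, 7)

Answer: (2, 7)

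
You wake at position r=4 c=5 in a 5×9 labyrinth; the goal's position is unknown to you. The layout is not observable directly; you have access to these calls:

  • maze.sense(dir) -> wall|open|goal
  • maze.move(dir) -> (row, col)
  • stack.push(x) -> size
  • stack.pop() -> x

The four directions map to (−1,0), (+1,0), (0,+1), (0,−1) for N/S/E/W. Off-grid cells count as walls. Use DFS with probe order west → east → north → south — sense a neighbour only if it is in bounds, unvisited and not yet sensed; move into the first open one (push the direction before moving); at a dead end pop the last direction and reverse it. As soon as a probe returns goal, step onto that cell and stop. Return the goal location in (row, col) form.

==> maze.sense(dir=west)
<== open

==> stack.push(x=west)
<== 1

==> maze.move(dir=west)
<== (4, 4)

==> maze.sense(dir=west)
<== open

==> stack.push(x=west)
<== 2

==> maze.move(dir=west)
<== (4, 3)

==> maze.sense(dir=west)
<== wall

==> maze.sense(dir=north)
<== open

==> stack.push(x=north)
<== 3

==> maze.move(dir=north)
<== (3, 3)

==> maze.sense(dir=west)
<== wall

==> maze.sense(dir=east)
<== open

==> stack.push(x=east)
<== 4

==> maze.move(dir=east)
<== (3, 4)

==> maze.sense(dir=east)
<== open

==> stack.push(x=east)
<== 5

==> maze.move(dir=east)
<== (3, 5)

==> maze.sense(dir=east)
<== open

==> stack.push(x=east)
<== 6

==> maze.move(dir=east)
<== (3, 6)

==> maze.sense(dir=east)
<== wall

==> maze.sense(dir=north)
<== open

==> stack.push(x=north)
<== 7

==> maze.move(dir=north)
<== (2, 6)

==> maze.sense(dir=west)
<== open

==> stack.push(x=west)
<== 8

==> maze.move(dir=west)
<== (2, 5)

==> maze.sense(dir=west)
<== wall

==> maze.sense(dir=north)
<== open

==> stack.push(x=north)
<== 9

==> maze.move(dir=north)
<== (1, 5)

==> maze.sense(dir=west)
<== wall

==> maze.sense(dir=east)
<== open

==> stack.push(x=east)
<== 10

==> maze.move(dir=east)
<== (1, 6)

==> maze.sense(dir=east)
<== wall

==> maze.sense(dir=north)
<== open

==> stack.push(x=north)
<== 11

==> maze.move(dir=north)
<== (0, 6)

==> maze.sense(dir=west)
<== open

==> stack.push(x=west)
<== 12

==> maze.move(dir=west)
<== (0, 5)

==> maze.sense(dir=west)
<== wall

==> stack.pop()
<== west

==> maze.move(dir=east)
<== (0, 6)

==> maze.sense(dir=east)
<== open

==> stack.push(x=east)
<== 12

==> maze.move(dir=east)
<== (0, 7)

==> maze.sense(dir=east)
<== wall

==> stack.pop()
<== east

==> maze.move(dir=west)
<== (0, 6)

==> stack.pop()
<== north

==> maze.move(dir=south)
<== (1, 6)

==> stack.pop()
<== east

==> maze.move(dir=west)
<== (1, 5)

==> stack.pop()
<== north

==> maze.move(dir=south)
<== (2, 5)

==> stack.pop()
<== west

==> maze.move(dir=east)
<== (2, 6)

==> maze.sense(dir=east)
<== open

==> stack.push(x=east)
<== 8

==> maze.move(dir=east)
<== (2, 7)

==> maze.sense(dir=east)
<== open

==> stack.push(x=east)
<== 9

==> maze.move(dir=east)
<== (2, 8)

==> maze.sense(dir=north)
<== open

==> stack.push(x=north)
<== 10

==> maze.move(dir=north)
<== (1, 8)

==> stack.pop()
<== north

==> maze.move(dir=south)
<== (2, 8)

==> maze.sense(dir=south)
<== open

==> stack.push(x=south)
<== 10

==> maze.move(dir=south)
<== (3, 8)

==> maze.sense(dir=south)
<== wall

==> stack.pop()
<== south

==> maze.move(dir=north)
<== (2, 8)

==> stack.pop()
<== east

==> maze.move(dir=west)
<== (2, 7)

==> stack.pop()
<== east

==> maze.move(dir=west)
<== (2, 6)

==> stack.pop()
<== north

==> maze.move(dir=south)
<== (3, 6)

==> maze.sense(dir=south)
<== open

==> stack.push(x=south)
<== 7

==> maze.move(dir=south)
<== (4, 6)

==> maze.sense(dir=east)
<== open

==> stack.push(x=east)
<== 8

==> maze.move(dir=east)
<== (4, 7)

==> stack.pop()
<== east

==> maze.move(dir=west)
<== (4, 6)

==> stack.pop()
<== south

==> maze.move(dir=north)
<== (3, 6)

==> stack.pop()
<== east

==> maze.move(dir=west)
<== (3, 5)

==> stack.pop()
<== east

==> maze.move(dir=west)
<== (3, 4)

==> stack.pop()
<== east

==> maze.move(dir=west)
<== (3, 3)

==> maze.sense(dir=north)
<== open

==> stack.push(x=north)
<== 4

==> maze.move(dir=north)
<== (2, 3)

==> maze.sense(dir=west)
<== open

==> stack.push(x=west)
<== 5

==> maze.move(dir=west)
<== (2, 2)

==> maze.sense(dir=west)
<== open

==> stack.push(x=west)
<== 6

==> maze.move(dir=west)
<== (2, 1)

==> maze.sense(dir=west)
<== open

==> stack.push(x=west)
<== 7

==> maze.move(dir=west)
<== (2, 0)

==> maze.sense(dir=north)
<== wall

==> maze.sense(dir=south)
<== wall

==> stack.pop()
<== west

==> maze.move(dir=east)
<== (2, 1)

==> maze.sense(dir=north)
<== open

==> stack.push(x=north)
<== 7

==> maze.move(dir=north)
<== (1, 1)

==> maze.sense(dir=east)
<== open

==> stack.push(x=east)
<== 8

==> maze.move(dir=east)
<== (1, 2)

==> maze.sense(dir=east)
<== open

==> stack.push(x=east)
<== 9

==> maze.move(dir=east)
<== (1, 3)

==> maze.sense(dir=north)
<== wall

==> stack.pop()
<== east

==> maze.move(dir=west)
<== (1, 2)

==> maze.sense(dir=north)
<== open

==> stack.push(x=north)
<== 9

==> maze.move(dir=north)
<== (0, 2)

==> maze.sense(dir=west)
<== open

==> stack.push(x=west)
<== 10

==> maze.move(dir=west)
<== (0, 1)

==> maze.sense(dir=west)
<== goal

==> maze.move(dir=west)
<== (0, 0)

Answer: (0, 0)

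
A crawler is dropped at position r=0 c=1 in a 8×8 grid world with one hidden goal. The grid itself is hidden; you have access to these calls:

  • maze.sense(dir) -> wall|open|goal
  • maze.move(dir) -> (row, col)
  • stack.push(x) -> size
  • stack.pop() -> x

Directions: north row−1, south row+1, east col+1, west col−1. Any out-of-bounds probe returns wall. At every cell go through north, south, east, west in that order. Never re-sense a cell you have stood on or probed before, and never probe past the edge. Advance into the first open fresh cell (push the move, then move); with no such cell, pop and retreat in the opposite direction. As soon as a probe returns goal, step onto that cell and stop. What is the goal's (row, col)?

! 1. maze.sense(south) ~> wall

! 2. maze.sense(east) ~> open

! 3. stack.push(east) ~> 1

! 4. maze.move(east) ~> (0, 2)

! 5. maze.sense(south) ~> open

! 6. stack.push(south) ~> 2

! 7. maze.move(south) ~> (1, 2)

! 8. maze.sense(south) ~> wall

! 9. maze.sense(east) ~> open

! 10. stack.push(east) ~> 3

! 11. maze.move(east) ~> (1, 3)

! 12. maze.sense(north) ~> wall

! 13. maze.sense(south) ~> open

! 14. stack.push(south) ~> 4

! 15. maze.move(south) ~> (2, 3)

! 16. maze.sense(south) ~> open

! 17. stack.push(south) ~> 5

! 18. maze.move(south) ~> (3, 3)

! 19. maze.sense(south) ~> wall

! 20. maze.sense(east) ~> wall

! 21. maze.sense(west) ~> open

! 22. stack.push(west) ~> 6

! 23. maze.move(west) ~> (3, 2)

! 24. maze.sense(south) ~> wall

! 25. maze.sense(west) ~> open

! 26. stack.push(west) ~> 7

! 27. maze.move(west) ~> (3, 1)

! 28. maze.sense(north) ~> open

! 29. stack.push(north) ~> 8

! 30. maze.move(north) ~> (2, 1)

! 31. maze.sense(west) ~> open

! 32. stack.push(west) ~> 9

! 33. maze.move(west) ~> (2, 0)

! 34. maze.sense(north) ~> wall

! 35. maze.sense(south) ~> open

! 36. stack.push(south) ~> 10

! 37. maze.move(south) ~> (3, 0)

! 38. maze.sense(south) ~> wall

! 39. stack.pop() ~> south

! 40. maze.move(north) ~> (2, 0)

! 41. stack.pop() ~> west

! 42. maze.move(east) ~> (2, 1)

! 43. stack.pop() ~> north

! 44. maze.move(south) ~> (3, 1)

! 45. maze.sense(south) ~> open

! 46. stack.push(south) ~> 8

! 47. maze.move(south) ~> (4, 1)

! 48. maze.sense(south) ~> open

! 49. stack.push(south) ~> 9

! 50. maze.move(south) ~> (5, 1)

! 51. maze.sense(south) ~> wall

! 52. maze.sense(east) ~> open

! 53. stack.push(east) ~> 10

! 54. maze.move(east) ~> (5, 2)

! 55. maze.sense(south) ~> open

! 56. stack.push(south) ~> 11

! 57. maze.move(south) ~> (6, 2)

! 58. maze.sense(south) ~> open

! 59. stack.push(south) ~> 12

! 60. maze.move(south) ~> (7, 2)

! 61. maze.sense(east) ~> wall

! 62. maze.sense(west) ~> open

! 63. stack.push(west) ~> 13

! 64. maze.move(west) ~> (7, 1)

! 65. maze.sense(west) ~> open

! 66. stack.push(west) ~> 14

! 67. maze.move(west) ~> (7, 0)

! 68. maze.sense(north) ~> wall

! 69. stack.pop() ~> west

! 70. maze.move(east) ~> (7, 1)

! 71. stack.pop() ~> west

! 72. maze.move(east) ~> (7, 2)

! 73. stack.pop() ~> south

! 74. maze.move(north) ~> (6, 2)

! 75. maze.sense(east) ~> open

! 76. stack.push(east) ~> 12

! 77. maze.move(east) ~> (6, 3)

! 78. maze.sense(north) ~> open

! 79. stack.push(north) ~> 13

! 80. maze.move(north) ~> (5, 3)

! 81. maze.sense(east) ~> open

! 82. stack.push(east) ~> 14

! 83. maze.move(east) ~> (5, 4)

! 84. maze.sense(north) ~> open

! 85. stack.push(north) ~> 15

! 86. maze.move(north) ~> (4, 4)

! 87. maze.sense(east) ~> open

! 88. stack.push(east) ~> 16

! 89. maze.move(east) ~> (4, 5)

! 90. maze.sense(north) ~> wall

! 91. maze.sense(south) ~> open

! 92. stack.push(south) ~> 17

! 93. maze.move(south) ~> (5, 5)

! 94. maze.sense(south) ~> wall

! 95. maze.sense(east) ~> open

! 96. stack.push(east) ~> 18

! 97. maze.move(east) ~> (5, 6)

! 98. maze.sense(north) ~> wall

! 99. maze.sense(south) ~> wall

! 100. maze.sense(east) ~> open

! 101. stack.push(east) ~> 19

! 102. maze.move(east) ~> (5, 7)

! 103. maze.sense(north) ~> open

! 104. stack.push(north) ~> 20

! 105. maze.move(north) ~> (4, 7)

! 106. maze.sense(north) ~> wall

! 107. stack.pop() ~> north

! 108. maze.move(south) ~> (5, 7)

! 109. maze.sense(south) ~> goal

! 110. maze.move(south) ~> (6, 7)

Answer: (6, 7)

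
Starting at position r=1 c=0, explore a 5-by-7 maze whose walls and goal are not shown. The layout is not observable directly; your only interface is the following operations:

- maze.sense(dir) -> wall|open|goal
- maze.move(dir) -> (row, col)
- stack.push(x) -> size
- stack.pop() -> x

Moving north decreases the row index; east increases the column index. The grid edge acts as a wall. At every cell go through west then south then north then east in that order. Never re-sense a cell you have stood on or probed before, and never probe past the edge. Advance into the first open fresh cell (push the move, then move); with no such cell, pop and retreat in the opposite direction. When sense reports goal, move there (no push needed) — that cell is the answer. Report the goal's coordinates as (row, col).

>> maze.sense(dir='south')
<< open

>> stack.push(x='south')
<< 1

>> maze.move(dir='south')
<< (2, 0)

>> maze.sense(dir='south')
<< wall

>> maze.sense(dir='east')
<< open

>> stack.push(x='east')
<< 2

>> maze.move(dir='east')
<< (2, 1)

>> maze.sense(dir='south')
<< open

>> stack.push(x='south')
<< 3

>> maze.move(dir='south')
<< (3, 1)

>> maze.sense(dir='south')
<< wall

>> maze.sense(dir='east')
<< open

>> stack.push(x='east')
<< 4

>> maze.move(dir='east')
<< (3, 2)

>> maze.sense(dir='south')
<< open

>> stack.push(x='south')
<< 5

>> maze.move(dir='south')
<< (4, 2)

>> maze.sense(dir='east')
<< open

>> stack.push(x='east')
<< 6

>> maze.move(dir='east')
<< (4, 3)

>> maze.sense(dir='north')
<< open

>> stack.push(x='north')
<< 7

>> maze.move(dir='north')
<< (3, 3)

>> maze.sense(dir='north')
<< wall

>> maze.sense(dir='east')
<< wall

>> stack.pop()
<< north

>> maze.move(dir='south')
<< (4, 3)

>> maze.sense(dir='east')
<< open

>> stack.push(x='east')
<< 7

>> maze.move(dir='east')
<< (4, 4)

>> maze.sense(dir='east')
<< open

>> stack.push(x='east')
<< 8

>> maze.move(dir='east')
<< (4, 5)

>> maze.sense(dir='north')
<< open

>> stack.push(x='north')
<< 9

>> maze.move(dir='north')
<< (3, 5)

>> maze.sense(dir='north')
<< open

>> stack.push(x='north')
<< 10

>> maze.move(dir='north')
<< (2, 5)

>> maze.sense(dir='west')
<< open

>> stack.push(x='west')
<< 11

>> maze.move(dir='west')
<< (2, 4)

>> maze.sense(dir='north')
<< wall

>> stack.pop()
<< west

>> maze.move(dir='east')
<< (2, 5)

>> maze.sense(dir='north')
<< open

>> stack.push(x='north')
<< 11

>> maze.move(dir='north')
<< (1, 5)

>> maze.sense(dir='north')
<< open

>> stack.push(x='north')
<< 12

>> maze.move(dir='north')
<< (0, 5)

>> maze.sense(dir='west')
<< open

>> stack.push(x='west')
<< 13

>> maze.move(dir='west')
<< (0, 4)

>> maze.sense(dir='west')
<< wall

>> stack.pop()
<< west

>> maze.move(dir='east')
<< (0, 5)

>> maze.sense(dir='east')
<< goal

>> maze.move(dir='east')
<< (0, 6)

Answer: (0, 6)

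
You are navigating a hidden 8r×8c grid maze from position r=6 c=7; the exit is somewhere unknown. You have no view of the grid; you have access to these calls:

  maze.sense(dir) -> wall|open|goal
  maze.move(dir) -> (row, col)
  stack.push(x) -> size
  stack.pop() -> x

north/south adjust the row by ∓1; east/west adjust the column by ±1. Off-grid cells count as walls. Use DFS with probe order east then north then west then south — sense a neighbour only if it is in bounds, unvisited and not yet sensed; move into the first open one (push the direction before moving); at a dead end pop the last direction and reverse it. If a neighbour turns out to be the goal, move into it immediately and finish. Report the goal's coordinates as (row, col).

Step: maze.sense[dir→north]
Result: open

Step: stack.push[x→north]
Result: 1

Step: maze.move[dir→north]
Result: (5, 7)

Step: maze.sense[dir→north]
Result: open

Step: stack.push[x→north]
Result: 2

Step: maze.move[dir→north]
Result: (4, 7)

Step: maze.sense[dir→north]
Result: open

Step: stack.push[x→north]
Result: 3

Step: maze.move[dir→north]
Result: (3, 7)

Step: maze.sense[dir→north]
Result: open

Step: stack.push[x→north]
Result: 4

Step: maze.move[dir→north]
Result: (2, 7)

Step: maze.sense[dir→north]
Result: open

Step: stack.push[x→north]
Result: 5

Step: maze.move[dir→north]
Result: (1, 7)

Step: maze.sense[dir→north]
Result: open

Step: stack.push[x→north]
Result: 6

Step: maze.move[dir→north]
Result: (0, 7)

Step: maze.sense[dir→west]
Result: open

Step: stack.push[x→west]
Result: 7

Step: maze.move[dir→west]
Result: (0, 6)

Step: maze.sense[dir→west]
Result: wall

Step: maze.sense[dir→south]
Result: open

Step: stack.push[x→south]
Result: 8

Step: maze.move[dir→south]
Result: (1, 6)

Step: maze.sense[dir→west]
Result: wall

Step: maze.sense[dir→south]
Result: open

Step: stack.push[x→south]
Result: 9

Step: maze.move[dir→south]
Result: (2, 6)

Step: maze.sense[dir→west]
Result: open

Step: stack.push[x→west]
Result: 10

Step: maze.move[dir→west]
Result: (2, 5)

Step: maze.sense[dir→west]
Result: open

Step: stack.push[x→west]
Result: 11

Step: maze.move[dir→west]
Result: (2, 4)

Step: maze.sense[dir→north]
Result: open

Step: stack.push[x→north]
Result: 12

Step: maze.move[dir→north]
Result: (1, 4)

Step: maze.sense[dir→north]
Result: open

Step: stack.push[x→north]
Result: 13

Step: maze.move[dir→north]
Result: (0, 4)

Step: maze.sense[dir→west]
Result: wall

Step: stack.pop[]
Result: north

Step: maze.move[dir→south]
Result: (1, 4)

Step: maze.sense[dir→west]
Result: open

Step: stack.push[x→west]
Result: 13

Step: maze.move[dir→west]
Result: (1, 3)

Step: maze.sense[dir→west]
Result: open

Step: stack.push[x→west]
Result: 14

Step: maze.move[dir→west]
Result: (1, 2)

Step: maze.sense[dir→north]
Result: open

Step: stack.push[x→north]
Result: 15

Step: maze.move[dir→north]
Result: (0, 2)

Step: maze.sense[dir→west]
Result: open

Step: stack.push[x→west]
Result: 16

Step: maze.move[dir→west]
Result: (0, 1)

Step: maze.sense[dir→west]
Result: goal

Step: maze.move[dir→west]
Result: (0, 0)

Answer: (0, 0)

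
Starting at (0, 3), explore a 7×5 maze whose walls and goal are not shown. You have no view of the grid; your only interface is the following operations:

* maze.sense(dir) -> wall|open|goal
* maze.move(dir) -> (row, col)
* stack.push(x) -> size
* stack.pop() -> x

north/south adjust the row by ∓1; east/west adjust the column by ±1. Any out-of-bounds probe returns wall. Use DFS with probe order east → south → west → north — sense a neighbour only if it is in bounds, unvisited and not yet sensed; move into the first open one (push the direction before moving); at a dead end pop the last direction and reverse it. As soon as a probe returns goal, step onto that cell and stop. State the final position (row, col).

I call sense using dir='east', → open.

Next I call push using x='east', giving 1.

Using move using dir='east', yielding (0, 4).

Then sense using dir='south', and get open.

Next I call push using x='south', — result: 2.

I invoke move using dir='south', : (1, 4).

Next I call sense using dir='south', and get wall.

Calling sense using dir='west', and observe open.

Now I run push using x='west', and see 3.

I invoke move using dir='west', and get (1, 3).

Calling sense using dir='south', which returns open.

Invoking push using x='south', : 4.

I try move using dir='south', giving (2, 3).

Next I call sense using dir='south', yielding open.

Calling push using x='south', which returns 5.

I call move using dir='south', giving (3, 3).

Invoking sense using dir='east', and see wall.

I call sense using dir='south', — result: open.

I try push using x='south', giving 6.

Invoking move using dir='south', and see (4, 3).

Then sense using dir='east', and observe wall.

Now I run sense using dir='south', — result: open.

I try push using x='south', and observe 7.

Then move using dir='south', → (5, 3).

I run sense using dir='east', and observe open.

I call push using x='east', → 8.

Then move using dir='east', yielding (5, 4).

Using sense using dir='south', and get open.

Calling push using x='south', giving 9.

I invoke move using dir='south', : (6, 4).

I call sense using dir='west', and see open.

I try push using x='west', which returns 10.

I use move using dir='west', — result: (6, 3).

Next I call sense using dir='west', giving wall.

Now I run pop, and observe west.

I invoke move using dir='east', and get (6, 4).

I invoke pop, and observe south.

I try move using dir='north', — result: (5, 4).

Calling pop(), which returns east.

I call move using dir='west', → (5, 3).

I call sense using dir='west', and observe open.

Invoking push using x='west', giving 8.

I try move using dir='west', — result: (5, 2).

Invoking sense using dir='west', and observe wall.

Invoking sense using dir='north', : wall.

I run pop, and observe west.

Next I call move using dir='east', — result: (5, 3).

Next I call pop, giving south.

Next I call move using dir='north', giving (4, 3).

I use pop(), — result: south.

I invoke move using dir='north', which returns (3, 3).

Calling sense using dir='west', and see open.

Calling push using x='west', — result: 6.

I try move using dir='west', and see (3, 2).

I try sense using dir='west', yielding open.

Then push using x='west', and see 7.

Invoking move using dir='west', and get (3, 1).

I call sense using dir='south', giving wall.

I try sense using dir='west', and get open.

I invoke push using x='west', → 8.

Now I run move using dir='west', which returns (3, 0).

Next I call sense using dir='south', → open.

I use push using x='south', and see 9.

Calling move using dir='south', and see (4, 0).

Now I run sense using dir='south', — result: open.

I try push using x='south', → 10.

I invoke move using dir='south', giving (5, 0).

Invoking sense using dir='south', → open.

Calling push using x='south', giving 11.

I invoke move using dir='south', and see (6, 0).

I call sense using dir='east', — result: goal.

I run move using dir='east', : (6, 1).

Answer: (6, 1)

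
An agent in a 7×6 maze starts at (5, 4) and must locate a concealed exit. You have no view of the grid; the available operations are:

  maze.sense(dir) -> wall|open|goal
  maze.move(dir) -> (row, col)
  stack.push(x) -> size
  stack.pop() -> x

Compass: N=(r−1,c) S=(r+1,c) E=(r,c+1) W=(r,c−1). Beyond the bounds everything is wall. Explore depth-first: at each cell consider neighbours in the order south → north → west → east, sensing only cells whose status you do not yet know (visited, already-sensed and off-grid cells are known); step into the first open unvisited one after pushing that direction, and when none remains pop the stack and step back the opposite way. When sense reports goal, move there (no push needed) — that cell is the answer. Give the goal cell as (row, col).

$ sense dir='south'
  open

$ push x='south'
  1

$ move dir='south'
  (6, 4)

$ sense dir='west'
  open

$ push x='west'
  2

$ move dir='west'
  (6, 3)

$ sense dir='north'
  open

$ push x='north'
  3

$ move dir='north'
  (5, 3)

$ sense dir='north'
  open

$ push x='north'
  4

$ move dir='north'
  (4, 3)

$ sense dir='north'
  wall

$ sense dir='west'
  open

$ push x='west'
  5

$ move dir='west'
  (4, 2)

$ sense dir='south'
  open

$ push x='south'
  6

$ move dir='south'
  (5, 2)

$ sense dir='south'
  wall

$ sense dir='west'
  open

$ push x='west'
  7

$ move dir='west'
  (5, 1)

$ sense dir='south'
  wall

$ sense dir='north'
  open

$ push x='north'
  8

$ move dir='north'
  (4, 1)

$ sense dir='north'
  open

$ push x='north'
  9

$ move dir='north'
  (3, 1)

$ sense dir='north'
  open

$ push x='north'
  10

$ move dir='north'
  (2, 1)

$ sense dir='north'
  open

$ push x='north'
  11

$ move dir='north'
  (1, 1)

$ sense dir='north'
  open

$ push x='north'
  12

$ move dir='north'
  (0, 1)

$ sense dir='west'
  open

$ push x='west'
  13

$ move dir='west'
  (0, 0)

$ sense dir='south'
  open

$ push x='south'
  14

$ move dir='south'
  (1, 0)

$ sense dir='south'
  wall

$ pop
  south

$ move dir='north'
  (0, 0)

$ pop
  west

$ move dir='east'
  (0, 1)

$ sense dir='east'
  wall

$ pop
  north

$ move dir='south'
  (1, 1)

$ sense dir='east'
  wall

$ pop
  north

$ move dir='south'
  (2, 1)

$ sense dir='east'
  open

$ push x='east'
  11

$ move dir='east'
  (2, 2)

$ sense dir='south'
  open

$ push x='south'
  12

$ move dir='south'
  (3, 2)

$ pop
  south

$ move dir='north'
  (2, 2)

$ sense dir='east'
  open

$ push x='east'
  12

$ move dir='east'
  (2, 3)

$ sense dir='north'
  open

$ push x='north'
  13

$ move dir='north'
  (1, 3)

$ sense dir='north'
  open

$ push x='north'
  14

$ move dir='north'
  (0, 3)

$ sense dir='east'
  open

$ push x='east'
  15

$ move dir='east'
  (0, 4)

$ sense dir='south'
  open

$ push x='south'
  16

$ move dir='south'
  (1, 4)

$ sense dir='south'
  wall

$ sense dir='east'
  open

$ push x='east'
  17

$ move dir='east'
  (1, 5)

$ sense dir='south'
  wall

$ sense dir='north'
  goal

$ move dir='north'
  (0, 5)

Answer: (0, 5)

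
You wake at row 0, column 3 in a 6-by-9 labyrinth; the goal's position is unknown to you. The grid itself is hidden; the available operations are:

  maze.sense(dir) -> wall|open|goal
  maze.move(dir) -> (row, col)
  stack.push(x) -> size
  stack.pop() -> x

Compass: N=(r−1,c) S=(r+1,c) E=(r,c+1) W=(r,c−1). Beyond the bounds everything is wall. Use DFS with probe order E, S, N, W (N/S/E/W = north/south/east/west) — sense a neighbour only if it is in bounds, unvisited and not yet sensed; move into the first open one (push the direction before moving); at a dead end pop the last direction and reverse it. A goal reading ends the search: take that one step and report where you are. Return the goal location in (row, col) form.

Step: maze.sense[dir→east]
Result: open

Step: stack.push[x→east]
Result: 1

Step: maze.move[dir→east]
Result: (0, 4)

Step: maze.sense[dir→east]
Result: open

Step: stack.push[x→east]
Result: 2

Step: maze.move[dir→east]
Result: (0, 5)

Step: maze.sense[dir→east]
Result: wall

Step: maze.sense[dir→south]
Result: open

Step: stack.push[x→south]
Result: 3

Step: maze.move[dir→south]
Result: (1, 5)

Step: maze.sense[dir→east]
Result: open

Step: stack.push[x→east]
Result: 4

Step: maze.move[dir→east]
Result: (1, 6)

Step: maze.sense[dir→east]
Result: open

Step: stack.push[x→east]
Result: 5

Step: maze.move[dir→east]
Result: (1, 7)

Step: maze.sense[dir→east]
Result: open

Step: stack.push[x→east]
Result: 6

Step: maze.move[dir→east]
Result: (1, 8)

Step: maze.sense[dir→south]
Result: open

Step: stack.push[x→south]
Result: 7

Step: maze.move[dir→south]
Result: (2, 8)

Step: maze.sense[dir→south]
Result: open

Step: stack.push[x→south]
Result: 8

Step: maze.move[dir→south]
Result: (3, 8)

Step: maze.sense[dir→south]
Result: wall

Step: maze.sense[dir→west]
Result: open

Step: stack.push[x→west]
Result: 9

Step: maze.move[dir→west]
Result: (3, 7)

Step: maze.sense[dir→south]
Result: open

Step: stack.push[x→south]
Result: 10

Step: maze.move[dir→south]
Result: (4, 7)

Step: maze.sense[dir→south]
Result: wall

Step: maze.sense[dir→west]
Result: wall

Step: stack.pop[]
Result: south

Step: maze.move[dir→north]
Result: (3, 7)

Step: maze.sense[dir→north]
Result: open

Step: stack.push[x→north]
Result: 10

Step: maze.move[dir→north]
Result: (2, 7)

Step: maze.sense[dir→west]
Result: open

Step: stack.push[x→west]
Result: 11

Step: maze.move[dir→west]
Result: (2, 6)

Step: maze.sense[dir→south]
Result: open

Step: stack.push[x→south]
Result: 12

Step: maze.move[dir→south]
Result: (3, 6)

Step: maze.sense[dir→west]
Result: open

Step: stack.push[x→west]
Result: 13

Step: maze.move[dir→west]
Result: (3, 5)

Step: maze.sense[dir→south]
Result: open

Step: stack.push[x→south]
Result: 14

Step: maze.move[dir→south]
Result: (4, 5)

Step: maze.sense[dir→south]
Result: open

Step: stack.push[x→south]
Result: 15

Step: maze.move[dir→south]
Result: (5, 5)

Step: maze.sense[dir→east]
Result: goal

Step: maze.move[dir→east]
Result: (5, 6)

Answer: (5, 6)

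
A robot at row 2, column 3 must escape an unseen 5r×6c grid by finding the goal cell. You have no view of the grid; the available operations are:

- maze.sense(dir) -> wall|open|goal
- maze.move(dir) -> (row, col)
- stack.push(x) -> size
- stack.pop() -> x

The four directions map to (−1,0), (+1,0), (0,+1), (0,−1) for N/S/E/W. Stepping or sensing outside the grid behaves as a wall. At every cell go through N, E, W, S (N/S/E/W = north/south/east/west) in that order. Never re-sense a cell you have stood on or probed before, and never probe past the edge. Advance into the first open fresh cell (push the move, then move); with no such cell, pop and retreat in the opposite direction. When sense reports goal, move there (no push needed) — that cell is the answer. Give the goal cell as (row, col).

Act: sense[dir='north']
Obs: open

Act: push[x='north']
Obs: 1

Act: move[dir='north']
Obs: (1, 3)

Act: sense[dir='north']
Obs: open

Act: push[x='north']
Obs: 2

Act: move[dir='north']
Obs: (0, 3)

Act: sense[dir='east']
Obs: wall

Act: sense[dir='west']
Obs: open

Act: push[x='west']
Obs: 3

Act: move[dir='west']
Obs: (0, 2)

Act: sense[dir='west']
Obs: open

Act: push[x='west']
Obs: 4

Act: move[dir='west']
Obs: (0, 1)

Act: sense[dir='west']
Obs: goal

Act: move[dir='west']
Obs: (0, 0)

Answer: (0, 0)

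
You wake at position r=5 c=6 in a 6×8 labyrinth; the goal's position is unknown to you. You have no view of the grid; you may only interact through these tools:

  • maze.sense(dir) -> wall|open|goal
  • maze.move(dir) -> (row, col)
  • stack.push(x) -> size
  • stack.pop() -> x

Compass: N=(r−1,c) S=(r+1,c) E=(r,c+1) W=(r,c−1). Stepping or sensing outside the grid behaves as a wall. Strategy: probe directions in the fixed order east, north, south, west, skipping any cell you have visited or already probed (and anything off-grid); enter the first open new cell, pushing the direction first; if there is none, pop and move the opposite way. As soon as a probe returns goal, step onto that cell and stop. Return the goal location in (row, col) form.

·→ maze.sense(dir=east)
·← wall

·→ maze.sense(dir=north)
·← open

·→ stack.push(x=north)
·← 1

·→ maze.move(dir=north)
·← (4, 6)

·→ maze.sense(dir=east)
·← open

·→ stack.push(x=east)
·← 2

·→ maze.move(dir=east)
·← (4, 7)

·→ maze.sense(dir=north)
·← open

·→ stack.push(x=north)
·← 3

·→ maze.move(dir=north)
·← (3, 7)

·→ maze.sense(dir=north)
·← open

·→ stack.push(x=north)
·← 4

·→ maze.move(dir=north)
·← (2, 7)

·→ maze.sense(dir=north)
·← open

·→ stack.push(x=north)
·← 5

·→ maze.move(dir=north)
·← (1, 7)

·→ maze.sense(dir=north)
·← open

·→ stack.push(x=north)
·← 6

·→ maze.move(dir=north)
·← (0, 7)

·→ maze.sense(dir=west)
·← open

·→ stack.push(x=west)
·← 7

·→ maze.move(dir=west)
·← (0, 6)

·→ maze.sense(dir=south)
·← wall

·→ maze.sense(dir=west)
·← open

·→ stack.push(x=west)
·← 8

·→ maze.move(dir=west)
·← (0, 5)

·→ maze.sense(dir=south)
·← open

·→ stack.push(x=south)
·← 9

·→ maze.move(dir=south)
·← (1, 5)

·→ maze.sense(dir=south)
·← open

·→ stack.push(x=south)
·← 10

·→ maze.move(dir=south)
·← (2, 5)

·→ maze.sense(dir=east)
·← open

·→ stack.push(x=east)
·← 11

·→ maze.move(dir=east)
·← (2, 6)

·→ maze.sense(dir=south)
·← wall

·→ stack.pop()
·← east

·→ maze.move(dir=west)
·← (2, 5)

·→ maze.sense(dir=south)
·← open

·→ stack.push(x=south)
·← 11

·→ maze.move(dir=south)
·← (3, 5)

·→ maze.sense(dir=south)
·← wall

·→ maze.sense(dir=west)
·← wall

·→ stack.pop()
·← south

·→ maze.move(dir=north)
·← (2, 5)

·→ maze.sense(dir=west)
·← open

·→ stack.push(x=west)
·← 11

·→ maze.move(dir=west)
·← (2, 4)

·→ maze.sense(dir=north)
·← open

·→ stack.push(x=north)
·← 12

·→ maze.move(dir=north)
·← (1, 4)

·→ maze.sense(dir=north)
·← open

·→ stack.push(x=north)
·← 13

·→ maze.move(dir=north)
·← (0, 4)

·→ maze.sense(dir=west)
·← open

·→ stack.push(x=west)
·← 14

·→ maze.move(dir=west)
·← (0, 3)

·→ maze.sense(dir=south)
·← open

·→ stack.push(x=south)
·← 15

·→ maze.move(dir=south)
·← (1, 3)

·→ maze.sense(dir=south)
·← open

·→ stack.push(x=south)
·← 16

·→ maze.move(dir=south)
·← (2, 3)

·→ maze.sense(dir=south)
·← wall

·→ maze.sense(dir=west)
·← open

·→ stack.push(x=west)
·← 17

·→ maze.move(dir=west)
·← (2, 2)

·→ maze.sense(dir=north)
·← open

·→ stack.push(x=north)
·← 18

·→ maze.move(dir=north)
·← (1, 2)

·→ maze.sense(dir=north)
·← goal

·→ maze.move(dir=north)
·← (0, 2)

Answer: (0, 2)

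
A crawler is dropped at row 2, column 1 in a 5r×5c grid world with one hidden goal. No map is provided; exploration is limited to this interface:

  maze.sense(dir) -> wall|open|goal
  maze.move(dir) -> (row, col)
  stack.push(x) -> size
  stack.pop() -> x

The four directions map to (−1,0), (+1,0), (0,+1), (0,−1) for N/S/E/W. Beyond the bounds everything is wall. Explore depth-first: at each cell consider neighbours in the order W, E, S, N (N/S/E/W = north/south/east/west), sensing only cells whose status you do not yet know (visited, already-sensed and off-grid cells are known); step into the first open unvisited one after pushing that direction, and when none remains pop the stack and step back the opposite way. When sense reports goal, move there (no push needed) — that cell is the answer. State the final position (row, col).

Using maze.sense using west, which returns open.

I use stack.push using west, → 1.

Now I run maze.move using west, which returns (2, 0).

I call maze.sense using south, yielding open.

Then stack.push using south, : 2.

Now I run maze.move using south, — result: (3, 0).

I call maze.sense using east, : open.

Invoking stack.push using east, giving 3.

Now I run maze.move using east, and get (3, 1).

I run maze.sense using east, and see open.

I call stack.push using east, yielding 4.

I call maze.move using east, giving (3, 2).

I call maze.sense using east, and get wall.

Using maze.sense using south, giving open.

I use stack.push using south, giving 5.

I call maze.move using south, and see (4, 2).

Next I call maze.sense using west, yielding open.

Using stack.push using west, and get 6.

I call maze.move using west, and observe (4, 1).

I use maze.sense using west, → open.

Next I call stack.push using west, yielding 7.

I try maze.move using west, → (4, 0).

Now I run stack.pop, — result: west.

Then maze.move using east, giving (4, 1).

I call stack.pop(), and observe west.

Calling maze.move using east, giving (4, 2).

Invoking maze.sense using east, and observe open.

I invoke stack.push using east, — result: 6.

Now I run maze.move using east, and get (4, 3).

I call maze.sense using east, and get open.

I invoke stack.push using east, giving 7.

Now I run maze.move using east, — result: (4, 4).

I use maze.sense using north, giving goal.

Using maze.move using north, and get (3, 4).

Answer: (3, 4)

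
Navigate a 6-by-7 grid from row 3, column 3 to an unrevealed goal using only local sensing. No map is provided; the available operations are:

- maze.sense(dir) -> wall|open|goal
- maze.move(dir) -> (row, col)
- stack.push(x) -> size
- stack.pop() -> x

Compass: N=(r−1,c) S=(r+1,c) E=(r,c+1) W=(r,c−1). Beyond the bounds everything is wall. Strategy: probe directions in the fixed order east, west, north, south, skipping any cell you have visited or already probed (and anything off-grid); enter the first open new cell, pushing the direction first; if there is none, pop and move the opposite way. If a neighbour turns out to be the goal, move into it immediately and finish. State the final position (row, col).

[in] maze.sense dir: east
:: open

[in] stack.push x: east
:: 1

[in] maze.move dir: east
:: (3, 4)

[in] maze.sense dir: east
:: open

[in] stack.push x: east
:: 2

[in] maze.move dir: east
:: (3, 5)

[in] maze.sense dir: east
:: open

[in] stack.push x: east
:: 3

[in] maze.move dir: east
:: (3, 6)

[in] maze.sense dir: north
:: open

[in] stack.push x: north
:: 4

[in] maze.move dir: north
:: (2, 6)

[in] maze.sense dir: west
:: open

[in] stack.push x: west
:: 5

[in] maze.move dir: west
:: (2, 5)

[in] maze.sense dir: west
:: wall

[in] maze.sense dir: north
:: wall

[in] stack.pop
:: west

[in] maze.move dir: east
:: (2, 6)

[in] maze.sense dir: north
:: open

[in] stack.push x: north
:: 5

[in] maze.move dir: north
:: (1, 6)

[in] maze.sense dir: north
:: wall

[in] stack.pop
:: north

[in] maze.move dir: south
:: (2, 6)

[in] stack.pop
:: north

[in] maze.move dir: south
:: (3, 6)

[in] maze.sense dir: south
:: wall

[in] stack.pop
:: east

[in] maze.move dir: west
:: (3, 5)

[in] maze.sense dir: south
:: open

[in] stack.push x: south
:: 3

[in] maze.move dir: south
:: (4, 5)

[in] maze.sense dir: west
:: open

[in] stack.push x: west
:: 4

[in] maze.move dir: west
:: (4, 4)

[in] maze.sense dir: west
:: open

[in] stack.push x: west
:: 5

[in] maze.move dir: west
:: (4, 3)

[in] maze.sense dir: west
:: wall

[in] maze.sense dir: south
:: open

[in] stack.push x: south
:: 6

[in] maze.move dir: south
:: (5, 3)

[in] maze.sense dir: east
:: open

[in] stack.push x: east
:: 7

[in] maze.move dir: east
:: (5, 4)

[in] maze.sense dir: east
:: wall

[in] stack.pop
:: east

[in] maze.move dir: west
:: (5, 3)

[in] maze.sense dir: west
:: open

[in] stack.push x: west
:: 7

[in] maze.move dir: west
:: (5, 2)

[in] maze.sense dir: west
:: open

[in] stack.push x: west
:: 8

[in] maze.move dir: west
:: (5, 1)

[in] maze.sense dir: west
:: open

[in] stack.push x: west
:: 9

[in] maze.move dir: west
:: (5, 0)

[in] maze.sense dir: north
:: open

[in] stack.push x: north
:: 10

[in] maze.move dir: north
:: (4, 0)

[in] maze.sense dir: east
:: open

[in] stack.push x: east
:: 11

[in] maze.move dir: east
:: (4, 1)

[in] maze.sense dir: north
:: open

[in] stack.push x: north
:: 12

[in] maze.move dir: north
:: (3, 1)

[in] maze.sense dir: east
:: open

[in] stack.push x: east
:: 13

[in] maze.move dir: east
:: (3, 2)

[in] maze.sense dir: north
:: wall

[in] stack.pop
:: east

[in] maze.move dir: west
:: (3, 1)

[in] maze.sense dir: west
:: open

[in] stack.push x: west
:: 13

[in] maze.move dir: west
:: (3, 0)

[in] maze.sense dir: north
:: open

[in] stack.push x: north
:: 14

[in] maze.move dir: north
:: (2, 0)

[in] maze.sense dir: east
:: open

[in] stack.push x: east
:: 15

[in] maze.move dir: east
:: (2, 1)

[in] maze.sense dir: north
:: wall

[in] stack.pop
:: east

[in] maze.move dir: west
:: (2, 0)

[in] maze.sense dir: north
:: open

[in] stack.push x: north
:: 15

[in] maze.move dir: north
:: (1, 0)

[in] maze.sense dir: north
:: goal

[in] maze.move dir: north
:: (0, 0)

Answer: (0, 0)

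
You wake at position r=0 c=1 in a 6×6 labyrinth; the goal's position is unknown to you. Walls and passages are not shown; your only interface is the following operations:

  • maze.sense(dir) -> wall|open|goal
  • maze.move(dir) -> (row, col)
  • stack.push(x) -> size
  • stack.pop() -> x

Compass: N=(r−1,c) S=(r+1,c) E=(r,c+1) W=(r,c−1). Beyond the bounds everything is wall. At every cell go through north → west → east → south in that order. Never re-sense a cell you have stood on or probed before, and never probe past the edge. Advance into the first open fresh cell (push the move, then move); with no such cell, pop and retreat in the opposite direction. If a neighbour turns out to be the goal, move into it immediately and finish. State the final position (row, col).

·→ maze.sense(west)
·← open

·→ stack.push(west)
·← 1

·→ maze.move(west)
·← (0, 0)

·→ maze.sense(south)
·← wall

·→ stack.pop()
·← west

·→ maze.move(east)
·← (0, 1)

·→ maze.sense(east)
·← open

·→ stack.push(east)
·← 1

·→ maze.move(east)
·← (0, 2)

·→ maze.sense(east)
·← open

·→ stack.push(east)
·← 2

·→ maze.move(east)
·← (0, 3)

·→ maze.sense(east)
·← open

·→ stack.push(east)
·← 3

·→ maze.move(east)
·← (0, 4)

·→ maze.sense(east)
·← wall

·→ maze.sense(south)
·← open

·→ stack.push(south)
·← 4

·→ maze.move(south)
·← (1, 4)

·→ maze.sense(west)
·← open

·→ stack.push(west)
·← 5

·→ maze.move(west)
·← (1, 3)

·→ maze.sense(west)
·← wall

·→ maze.sense(south)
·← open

·→ stack.push(south)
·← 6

·→ maze.move(south)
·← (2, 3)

·→ maze.sense(west)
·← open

·→ stack.push(west)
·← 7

·→ maze.move(west)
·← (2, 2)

·→ maze.sense(west)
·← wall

·→ maze.sense(south)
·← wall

·→ stack.pop()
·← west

·→ maze.move(east)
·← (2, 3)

·→ maze.sense(east)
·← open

·→ stack.push(east)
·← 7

·→ maze.move(east)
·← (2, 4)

·→ maze.sense(east)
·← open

·→ stack.push(east)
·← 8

·→ maze.move(east)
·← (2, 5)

·→ maze.sense(north)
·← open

·→ stack.push(north)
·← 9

·→ maze.move(north)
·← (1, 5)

·→ stack.pop()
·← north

·→ maze.move(south)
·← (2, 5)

·→ maze.sense(south)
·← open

·→ stack.push(south)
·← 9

·→ maze.move(south)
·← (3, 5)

·→ maze.sense(west)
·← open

·→ stack.push(west)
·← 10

·→ maze.move(west)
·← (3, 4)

·→ maze.sense(west)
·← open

·→ stack.push(west)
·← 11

·→ maze.move(west)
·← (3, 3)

·→ maze.sense(south)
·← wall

·→ stack.pop()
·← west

·→ maze.move(east)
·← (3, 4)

·→ maze.sense(south)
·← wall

·→ stack.pop()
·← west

·→ maze.move(east)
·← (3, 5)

·→ maze.sense(south)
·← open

·→ stack.push(south)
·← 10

·→ maze.move(south)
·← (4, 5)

·→ maze.sense(south)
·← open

·→ stack.push(south)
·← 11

·→ maze.move(south)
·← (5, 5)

·→ maze.sense(west)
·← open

·→ stack.push(west)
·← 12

·→ maze.move(west)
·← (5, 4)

·→ maze.sense(west)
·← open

·→ stack.push(west)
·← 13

·→ maze.move(west)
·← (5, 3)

·→ maze.sense(west)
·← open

·→ stack.push(west)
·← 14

·→ maze.move(west)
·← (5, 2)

·→ maze.sense(north)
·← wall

·→ maze.sense(west)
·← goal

·→ maze.move(west)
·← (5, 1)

Answer: (5, 1)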